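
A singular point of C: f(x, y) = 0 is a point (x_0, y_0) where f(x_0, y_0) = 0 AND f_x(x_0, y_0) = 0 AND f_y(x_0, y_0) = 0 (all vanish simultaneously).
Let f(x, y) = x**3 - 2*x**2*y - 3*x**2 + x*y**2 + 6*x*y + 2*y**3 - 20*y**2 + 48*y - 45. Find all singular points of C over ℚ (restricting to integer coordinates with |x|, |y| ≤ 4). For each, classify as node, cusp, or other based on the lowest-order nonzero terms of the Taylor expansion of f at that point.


Singular points: {(3, 3)}; classification: cusp.

Compute partial derivatives:
  f_x = 3*x**2 - 4*x*y - 6*x + y**2 + 6*y.
  f_y = -2*x**2 + 2*x*y + 6*x + 6*y**2 - 40*y + 48.
Scan x_0 ∈ {−4, ..., 4}. For each x_0, f_y(x_0, y) is a polynomial in y; find its integer roots y ∈ {−4, ..., 4}, then test f_x and f at those candidates.
  x = -4: f_y(-4, y) = 6*y**2 - 48*y - 8; no integer root y with |y| ≤ 4.
  x = -3: f_y(-3, y) = 6*y**2 - 46*y + 12; no integer root y with |y| ≤ 4.
  x = -2: f_y(-2, y) = 6*y**2 - 44*y + 28; no integer root y with |y| ≤ 4.
  x = -1: f_y(-1, y) = 6*y**2 - 42*y + 40; no integer root y with |y| ≤ 4.
  x = 0: f_y(0, y) = 6*y**2 - 40*y + 48; no integer root y with |y| ≤ 4.
  x = 1: f_y(1, y) = 6*y**2 - 38*y + 52; vanishes at y ∈ {2}. (1, 2): f_x = 5 ≠ 0.
  x = 2: f_y(2, y) = 6*y**2 - 36*y + 52; no integer root y with |y| ≤ 4.
  x = 3: f_y(3, y) = 6*y**2 - 34*y + 48; vanishes at y ∈ {3}. (3, 3): f_x = 0, f = 0 — SINGULAR.
  x = 4: f_y(4, y) = 6*y**2 - 32*y + 40; vanishes at y ∈ {2}. (4, 2): f_x = 8 ≠ 0.
Only singular point on the grid: (3, 3).
Classify: substitute x = 3 + u, y = 3 + v and expand: f = u**3 - 2*u**2*v + u*v**2 + 2*v**3 + v**2.
No constant or linear terms (consistent with a singular point). Quadratic part: v**2. Cubic part: u**3 - 2*u**2*v + u*v**2 + 2*v**3.
The quadratic part v**2 is a perfect square, so there is a single (double) tangent line v = 0, i.e. y = 3. Restricting the cubic part to that line (v = 0) leaves u**3 ≠ 0, so f is not divisible by v and the branch is v² ≈ -u**3 to lowest order — this is a cusp.
Classification: cusp.


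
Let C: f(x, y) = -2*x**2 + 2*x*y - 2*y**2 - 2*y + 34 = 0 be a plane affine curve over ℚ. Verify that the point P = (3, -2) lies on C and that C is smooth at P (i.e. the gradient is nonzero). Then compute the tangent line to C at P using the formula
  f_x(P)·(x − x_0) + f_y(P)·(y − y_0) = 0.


Tangent line at P: -16*x + 12*y + 72 = 0.

Step 1: f(3, -2) = 0, so P lies on C.
Step 2: partial derivatives
  f_x(x, y) = -4*x + 2*y, f_y(x, y) = 2*x - 4*y - 2.
  f_x(P) = -16, f_y(P) = 12 (gradient nonzero, so P is smooth).
Step 3: tangent line at P: -16·(x − 3) + 12·(y − -2) = 0.
Expanding: -16*x + 12*y + 72 = 0.


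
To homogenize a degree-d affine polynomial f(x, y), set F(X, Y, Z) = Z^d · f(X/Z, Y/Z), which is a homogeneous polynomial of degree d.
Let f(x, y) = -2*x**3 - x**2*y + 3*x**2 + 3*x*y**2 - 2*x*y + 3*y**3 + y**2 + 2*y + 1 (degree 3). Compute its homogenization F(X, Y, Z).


F(X, Y, Z) = -2*X**3 - X**2*Y + 3*X**2*Z + 3*X*Y**2 - 2*X*Y*Z + 3*Y**3 + Y**2*Z + 2*Y*Z**2 + Z**3

deg(f) = 3.
Substitute x = X/Z, y = Y/Z into f, then multiply by Z^3.
  monomial -2·x^3·y^0 ↦ -2·X^3·Y^0·Z^0.
  monomial -1·x^2·y^1 ↦ -1·X^2·Y^1·Z^0.
  monomial 3·x^2·y^0 ↦ 3·X^2·Y^0·Z^1.
  monomial 3·x^1·y^2 ↦ 3·X^1·Y^2·Z^0.
  monomial -2·x^1·y^1 ↦ -2·X^1·Y^1·Z^1.
  monomial 3·x^0·y^3 ↦ 3·X^0·Y^3·Z^0.
  monomial 1·x^0·y^2 ↦ 1·X^0·Y^2·Z^1.
  monomial 2·x^0·y^1 ↦ 2·X^0·Y^1·Z^2.
  monomial 1·x^0·y^0 ↦ 1·X^0·Y^0·Z^3.
Collecting: F(X, Y, Z) = -2*X**3 - X**2*Y + 3*X**2*Z + 3*X*Y**2 - 2*X*Y*Z + 3*Y**3 + Y**2*Z + 2*Y*Z**2 + Z**3.


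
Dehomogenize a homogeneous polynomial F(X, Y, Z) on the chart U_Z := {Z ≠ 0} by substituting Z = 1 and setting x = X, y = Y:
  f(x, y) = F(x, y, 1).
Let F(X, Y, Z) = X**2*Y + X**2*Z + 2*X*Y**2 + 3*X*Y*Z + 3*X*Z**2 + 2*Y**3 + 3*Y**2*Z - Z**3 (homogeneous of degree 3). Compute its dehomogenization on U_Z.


f(x, y) = x**2*y + x**2 + 2*x*y**2 + 3*x*y + 3*x + 2*y**3 + 3*y**2 - 1

On U_Z we set Z = 1. Each monomial c·X^i·Y^j·Z^k in F becomes c·x^i·y^j·1^k = c·x^i·y^j.
Substituting Z = 1: F(X, Y, 1) = x**2*y + x**2 + 2*x*y**2 + 3*x*y + 3*x + 2*y**3 + 3*y**2 - 1.
Note: deg(f) ≤ deg(F) = 3; strict inequality happens when F is divisible by Z (lost terms).


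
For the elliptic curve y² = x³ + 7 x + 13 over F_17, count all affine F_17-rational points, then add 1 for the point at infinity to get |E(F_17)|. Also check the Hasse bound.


Affine points = {(0, 8), (0, 9), (1, 2), (1, 15), (2, 1), (2, 16), (6, 4), (6, 13), (14, 4), (14, 13), (15, 5), (15, 12)}; affine count = 12; |E(F_17)| = 13.

Discriminant check: Δ ∝ 4a³ + 27b² = 4·7³ + 27·13² = 4·343 + 27·169 ≡ 2 (mod 17). Nonzero ⇒ E is nonsingular.
For each x ∈ F_17, compute rhs = x³ + 7·x + 13 mod 17, then count y ∈ F_17 with y² ≡ rhs.
  x = 0: rhs = 13, matching y values: 8, 9 (2 points).
  x = 1: rhs = 4, matching y values: 2, 15 (2 points).
  x = 2: rhs = 1, matching y values: 1, 16 (2 points).
  x = 3: rhs = 10, matching y values: none (0 points).
  x = 4: rhs = 3, matching y values: none (0 points).
  x = 5: rhs = 3, matching y values: none (0 points).
  x = 6: rhs = 16, matching y values: 4, 13 (2 points).
  x = 7: rhs = 14, matching y values: none (0 points).
  x = 8: rhs = 3, matching y values: none (0 points).
  x = 9: rhs = 6, matching y values: none (0 points).
  x = 10: rhs = 12, matching y values: none (0 points).
  x = 11: rhs = 10, matching y values: none (0 points).
  x = 12: rhs = 6, matching y values: none (0 points).
  x = 13: rhs = 6, matching y values: none (0 points).
  x = 14: rhs = 16, matching y values: 4, 13 (2 points).
  x = 15: rhs = 8, matching y values: 5, 12 (2 points).
  x = 16: rhs = 5, matching y values: none (0 points).
Total affine count: 12.
Full point count |E(F_17)| = 12 + 1 = 13.
Hasse bound: |13 − (17+1)| = |-5| = 5 ≤ 2√17 ≈ 8.2462 ✓.


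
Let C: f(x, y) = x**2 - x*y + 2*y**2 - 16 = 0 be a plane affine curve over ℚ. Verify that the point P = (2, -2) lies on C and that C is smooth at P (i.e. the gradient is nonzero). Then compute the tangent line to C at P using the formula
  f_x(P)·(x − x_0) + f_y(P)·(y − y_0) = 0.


Tangent line at P: 6*x - 10*y - 32 = 0.

Step 1: f(2, -2) = 0, so P lies on C.
Step 2: partial derivatives
  f_x(x, y) = 2*x - y, f_y(x, y) = -x + 4*y.
  f_x(P) = 6, f_y(P) = -10 (gradient nonzero, so P is smooth).
Step 3: tangent line at P: 6·(x − 2) + -10·(y − -2) = 0.
Expanding: 6*x - 10*y - 32 = 0.


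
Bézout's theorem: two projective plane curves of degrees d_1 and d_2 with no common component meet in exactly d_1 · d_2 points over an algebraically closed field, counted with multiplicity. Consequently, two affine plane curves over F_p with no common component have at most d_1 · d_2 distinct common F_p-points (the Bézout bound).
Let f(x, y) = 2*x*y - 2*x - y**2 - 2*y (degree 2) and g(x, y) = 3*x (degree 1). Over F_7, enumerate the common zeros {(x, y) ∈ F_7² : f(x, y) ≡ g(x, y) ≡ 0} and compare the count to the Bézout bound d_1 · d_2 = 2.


Common zeros: {(0, 0), (0, 5)}; count = 2; Bézout bound = 2.

deg(f) = 2, deg(g) = 1, so Bézout bound = 2.
Scan x ∈ F_7. For each x, list the y ∈ F_7 with f(x, y) ≡ 0 and those with g(x, y) ≡ 0 (mod 7); the common zeros in that column are the intersection.
  x = 0: f ≡ 0 at y ∈ {0, 5}; g ≡ 0 at y ∈ {0, 1, 2, 3, 4, 5, 6}; common: {0, 5}.
  x = 1: f ≡ 0 at y ∈ ∅; g ≡ 0 at y ∈ ∅; common: ∅.
  x = 2: f ≡ 0 at y ∈ {3, 6}; g ≡ 0 at y ∈ ∅; common: ∅.
  x = 3: f ≡ 0 at y ∈ ∅; g ≡ 0 at y ∈ ∅; common: ∅.
  x = 4: f ≡ 0 at y ∈ {2, 4}; g ≡ 0 at y ∈ ∅; common: ∅.
  x = 5: f ≡ 0 at y ∈ ∅; g ≡ 0 at y ∈ ∅; common: ∅.
  x = 6: f ≡ 0 at y ∈ ∅; g ≡ 0 at y ∈ ∅; common: ∅.
Collecting: common zeros = {(0, 0), (0, 5)}, so the count is 2.
Comparison with the Bézout bound: 2 ≤ 2 = deg(f)·deg(g), as expected for curves with no common component (the bound is attained).


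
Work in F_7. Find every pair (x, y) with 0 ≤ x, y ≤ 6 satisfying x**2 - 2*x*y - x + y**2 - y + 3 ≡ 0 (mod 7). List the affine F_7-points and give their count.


Affine F_7-points: {(1, 4), (1, 6), (4, 1), (5, 5), (5, 6), (6, 1), (6, 5)}; count = 7.

For each of the 49 pairs (x, y) ∈ F_7², evaluate f(x, y) mod 7. Record the zeros.
  x = 0: [0↦3, 1↦3, 2↦5, 3↦2, 4↦1, 5↦2, 6↦5]  zeros at y ∈ ∅
  x = 1: [0↦3, 1↦1, 2↦1, 3↦3, 4↦0, 5↦6, 6↦0]  zeros at y ∈ {4, 6}
  x = 2: [0↦5, 1↦1, 2↦6, 3↦6, 4↦1, 5↦5, 6↦4]  zeros at y ∈ ∅
  x = 3: [0↦2, 1↦3, 2↦6, 3↦4, 4↦4, 5↦6, 6↦3]  zeros at y ∈ ∅
  x = 4: [0↦1, 1↦0, 2↦1, 3↦4, 4↦2, 5↦2, 6↦4]  zeros at y ∈ {1}
  x = 5: [0↦2, 1↦6, 2↦5, 3↦6, 4↦2, 5↦0, 6↦0]  zeros at y ∈ {5, 6}
  x = 6: [0↦5, 1↦0, 2↦4, 3↦3, 4↦4, 5↦0, 6↦5]  zeros at y ∈ {1, 5}
Collecting zeros: affine points = {(1, 4), (1, 6), (4, 1), (5, 5), (5, 6), (6, 1), (6, 5)}.
Total count |C(F_7)_aff| = 7.


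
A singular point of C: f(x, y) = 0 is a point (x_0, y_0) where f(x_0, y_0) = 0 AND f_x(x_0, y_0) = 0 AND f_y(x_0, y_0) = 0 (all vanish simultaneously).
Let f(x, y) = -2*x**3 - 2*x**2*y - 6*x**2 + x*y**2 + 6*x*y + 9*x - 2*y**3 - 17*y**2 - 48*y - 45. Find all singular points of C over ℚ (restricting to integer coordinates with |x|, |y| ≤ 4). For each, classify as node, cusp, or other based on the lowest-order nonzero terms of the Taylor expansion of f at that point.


Singular points: {(0, -3)}; classification: cusp.

Compute partial derivatives:
  f_x = -6*x**2 - 4*x*y - 12*x + y**2 + 6*y + 9.
  f_y = -2*x**2 + 2*x*y + 6*x - 6*y**2 - 34*y - 48.
Scan x_0 ∈ {−4, ..., 4}. For each x_0, f_y(x_0, y) is a polynomial in y; find its integer roots y ∈ {−4, ..., 4}, then test f_x and f at those candidates.
  x = -4: f_y(-4, y) = -6*y**2 - 42*y - 104; no integer root y with |y| ≤ 4.
  x = -3: f_y(-3, y) = -6*y**2 - 40*y - 84; no integer root y with |y| ≤ 4.
  x = -2: f_y(-2, y) = -6*y**2 - 38*y - 68; no integer root y with |y| ≤ 4.
  x = -1: f_y(-1, y) = -6*y**2 - 36*y - 56; no integer root y with |y| ≤ 4.
  x = 0: f_y(0, y) = -6*y**2 - 34*y - 48; vanishes at y ∈ {-3}. (0, -3): f_x = 0, f = 0 — SINGULAR.
  x = 1: f_y(1, y) = -6*y**2 - 32*y - 44; no integer root y with |y| ≤ 4.
  x = 2: f_y(2, y) = -6*y**2 - 30*y - 44; no integer root y with |y| ≤ 4.
  x = 3: f_y(3, y) = -6*y**2 - 28*y - 48; no integer root y with |y| ≤ 4.
  x = 4: f_y(4, y) = -6*y**2 - 26*y - 56; no integer root y with |y| ≤ 4.
Only singular point on the grid: (0, -3).
Classify: substitute x = 0 + u, y = -3 + v and expand: f = -2*u**3 - 2*u**2*v + u*v**2 - 2*v**3 + v**2.
No constant or linear terms (consistent with a singular point). Quadratic part: v**2. Cubic part: -2*u**3 - 2*u**2*v + u*v**2 - 2*v**3.
The quadratic part v**2 is a perfect square, so there is a single (double) tangent line v = 0, i.e. y = -3. Restricting the cubic part to that line (v = 0) leaves -2*u**3 ≠ 0, so f is not divisible by v and the branch is v² ≈ 2*u**3 to lowest order — this is a cusp.
Classification: cusp.


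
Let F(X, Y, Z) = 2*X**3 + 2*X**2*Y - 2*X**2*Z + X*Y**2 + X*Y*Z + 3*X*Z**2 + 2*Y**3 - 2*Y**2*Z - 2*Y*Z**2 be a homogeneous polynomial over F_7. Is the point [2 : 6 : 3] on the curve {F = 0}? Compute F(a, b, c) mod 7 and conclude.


F(2,6,3) ≡ 2 (mod 7); P is NOT on the curve.

Evaluate F(2, 6, 3) term-by-term (mod 7).
  2*X**3 ↦ 2·8·1·1 = 16
  2*X**2*Y ↦ 2·4·6·1 = 48
  -2*X**2*Z ↦ -2·4·1·3 = -24
  X*Y**2 ↦ 1·2·36·1 = 72
  X*Y*Z ↦ 1·2·6·3 = 36
  3*X*Z**2 ↦ 3·2·1·9 = 54
  2*Y**3 ↦ 2·1·216·1 = 432
  -2*Y**2*Z ↦ -2·1·36·3 = -216
  -2*Y*Z**2 ↦ -2·1·6·9 = -108
Sum: F(2, 6, 3) = (16) + (48) + (-24) + (72) + (36) + (54) + (432) + (-216) + (-108) = 310.
Reducing mod 7: 310 ≡ 2 (mod 7).
Since F(a, b, c) ≡ 2 ≠ 0 (mod 7), P does NOT lie on the curve.


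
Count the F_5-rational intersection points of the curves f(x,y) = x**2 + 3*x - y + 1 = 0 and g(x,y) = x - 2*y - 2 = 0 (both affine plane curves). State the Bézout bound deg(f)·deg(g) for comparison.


Common zeros: ∅; count = 0; Bézout bound = 2.

deg(f) = 2, deg(g) = 1, so Bézout bound = 2.
Scan x ∈ F_5. For each x, list the y ∈ F_5 with f(x, y) ≡ 0 and those with g(x, y) ≡ 0 (mod 5); the common zeros in that column are the intersection.
  x = 0: f ≡ 0 at y ∈ {1}; g ≡ 0 at y ∈ {4}; common: ∅.
  x = 1: f ≡ 0 at y ∈ {0}; g ≡ 0 at y ∈ {2}; common: ∅.
  x = 2: f ≡ 0 at y ∈ {1}; g ≡ 0 at y ∈ {0}; common: ∅.
  x = 3: f ≡ 0 at y ∈ {4}; g ≡ 0 at y ∈ {3}; common: ∅.
  x = 4: f ≡ 0 at y ∈ {4}; g ≡ 0 at y ∈ {1}; common: ∅.
Collecting: common zeros = ∅, so the count is 0.
Comparison with the Bézout bound: 0 ≤ 2 = deg(f)·deg(g), as expected for curves with no common component (the affine F_5-count falls short of the bound because intersections may lie at infinity, over extension fields, or carry multiplicity).


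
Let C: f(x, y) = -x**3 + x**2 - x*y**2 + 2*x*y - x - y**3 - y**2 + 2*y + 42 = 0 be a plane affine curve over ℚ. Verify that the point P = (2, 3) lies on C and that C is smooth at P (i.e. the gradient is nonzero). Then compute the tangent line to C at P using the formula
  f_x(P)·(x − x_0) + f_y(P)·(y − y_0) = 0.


Tangent line at P: -12*x - 39*y + 141 = 0.

Step 1: f(2, 3) = 0, so P lies on C.
Step 2: partial derivatives
  f_x(x, y) = -3*x**2 + 2*x - y**2 + 2*y - 1, f_y(x, y) = -2*x*y + 2*x - 3*y**2 - 2*y + 2.
  f_x(P) = -12, f_y(P) = -39 (gradient nonzero, so P is smooth).
Step 3: tangent line at P: -12·(x − 2) + -39·(y − 3) = 0.
Expanding: -12*x - 39*y + 141 = 0.


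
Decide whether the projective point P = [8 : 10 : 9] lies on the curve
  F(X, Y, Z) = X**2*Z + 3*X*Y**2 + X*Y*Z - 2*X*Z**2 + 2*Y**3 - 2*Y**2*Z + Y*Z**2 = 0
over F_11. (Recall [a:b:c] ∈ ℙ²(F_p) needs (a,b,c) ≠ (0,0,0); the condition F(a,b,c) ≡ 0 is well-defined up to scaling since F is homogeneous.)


F(8,10,9) ≡ 0 (mod 11); P is on the curve.

Evaluate F(8, 10, 9) term-by-term (mod 11).
  X**2*Z ↦ 1·64·1·9 = 576
  3*X*Y**2 ↦ 3·8·100·1 = 2400
  X*Y*Z ↦ 1·8·10·9 = 720
  -2*X*Z**2 ↦ -2·8·1·81 = -1296
  2*Y**3 ↦ 2·1·1000·1 = 2000
  -2*Y**2*Z ↦ -2·1·100·9 = -1800
  Y*Z**2 ↦ 1·1·10·81 = 810
Sum: F(8, 10, 9) = (576) + (2400) + (720) + (-1296) + (2000) + (-1800) + (810) = 3410.
Reducing mod 11: 3410 ≡ 0 (mod 11).
Since F(a, b, c) ≡ 0 (mod 11), P lies on the curve.


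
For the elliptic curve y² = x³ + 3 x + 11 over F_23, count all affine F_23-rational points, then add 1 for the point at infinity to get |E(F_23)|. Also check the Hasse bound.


Affine points = {(2, 5), (2, 18), (3, 1), (3, 22), (4, 8), (4, 15), (5, 6), (5, 17), (8, 8), (8, 15), (9, 10), (9, 13), (10, 11), (10, 12), (11, 8), (11, 15), (12, 2), (12, 21), (13, 4), (13, 19), (15, 2), (15, 21), (18, 3), (18, 20), (19, 2), (19, 21)}; affine count = 26; |E(F_23)| = 27.

Discriminant check: Δ ∝ 4a³ + 27b² = 4·3³ + 27·11² = 4·27 + 27·121 ≡ 17 (mod 23). Nonzero ⇒ E is nonsingular.
For each x ∈ F_23, compute rhs = x³ + 3·x + 11 mod 23, then count y ∈ F_23 with y² ≡ rhs.
  x = 0: rhs = 11, matching y values: none (0 points).
  x = 1: rhs = 15, matching y values: none (0 points).
  x = 2: rhs = 2, matching y values: 5, 18 (2 points).
  x = 3: rhs = 1, matching y values: 1, 22 (2 points).
  x = 4: rhs = 18, matching y values: 8, 15 (2 points).
  x = 5: rhs = 13, matching y values: 6, 17 (2 points).
  x = 6: rhs = 15, matching y values: none (0 points).
  x = 7: rhs = 7, matching y values: none (0 points).
  x = 8: rhs = 18, matching y values: 8, 15 (2 points).
  x = 9: rhs = 8, matching y values: 10, 13 (2 points).
  x = 10: rhs = 6, matching y values: 11, 12 (2 points).
  x = 11: rhs = 18, matching y values: 8, 15 (2 points).
  x = 12: rhs = 4, matching y values: 2, 21 (2 points).
  x = 13: rhs = 16, matching y values: 4, 19 (2 points).
  x = 14: rhs = 14, matching y values: none (0 points).
  x = 15: rhs = 4, matching y values: 2, 21 (2 points).
  x = 16: rhs = 15, matching y values: none (0 points).
  x = 17: rhs = 7, matching y values: none (0 points).
  x = 18: rhs = 9, matching y values: 3, 20 (2 points).
  x = 19: rhs = 4, matching y values: 2, 21 (2 points).
  x = 20: rhs = 21, matching y values: none (0 points).
  x = 21: rhs = 20, matching y values: none (0 points).
  x = 22: rhs = 7, matching y values: none (0 points).
Total affine count: 26.
Full point count |E(F_23)| = 26 + 1 = 27.
Hasse bound: |27 − (23+1)| = |3| = 3 ≤ 2√23 ≈ 9.5917 ✓.


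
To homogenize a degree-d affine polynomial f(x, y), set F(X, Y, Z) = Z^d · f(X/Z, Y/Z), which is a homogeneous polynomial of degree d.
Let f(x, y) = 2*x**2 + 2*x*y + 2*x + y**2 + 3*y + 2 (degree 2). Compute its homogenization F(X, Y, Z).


F(X, Y, Z) = 2*X**2 + 2*X*Y + 2*X*Z + Y**2 + 3*Y*Z + 2*Z**2

deg(f) = 2.
Substitute x = X/Z, y = Y/Z into f, then multiply by Z^2.
  monomial 2·x^2·y^0 ↦ 2·X^2·Y^0·Z^0.
  monomial 2·x^1·y^1 ↦ 2·X^1·Y^1·Z^0.
  monomial 2·x^1·y^0 ↦ 2·X^1·Y^0·Z^1.
  monomial 1·x^0·y^2 ↦ 1·X^0·Y^2·Z^0.
  monomial 3·x^0·y^1 ↦ 3·X^0·Y^1·Z^1.
  monomial 2·x^0·y^0 ↦ 2·X^0·Y^0·Z^2.
Collecting: F(X, Y, Z) = 2*X**2 + 2*X*Y + 2*X*Z + Y**2 + 3*Y*Z + 2*Z**2.


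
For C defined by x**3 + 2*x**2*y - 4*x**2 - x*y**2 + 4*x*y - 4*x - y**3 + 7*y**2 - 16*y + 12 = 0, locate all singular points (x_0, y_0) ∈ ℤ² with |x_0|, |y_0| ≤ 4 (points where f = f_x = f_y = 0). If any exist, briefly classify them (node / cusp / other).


Singular points: {(0, 2)}; classification: cusp.

Compute partial derivatives:
  f_x = 3*x**2 + 4*x*y - 8*x - y**2 + 4*y - 4.
  f_y = 2*x**2 - 2*x*y + 4*x - 3*y**2 + 14*y - 16.
Scan x_0 ∈ {−4, ..., 4}. For each x_0, f_y(x_0, y) is a polynomial in y; find its integer roots y ∈ {−4, ..., 4}, then test f_x and f at those candidates.
  x = -4: f_y(-4, y) = -3*y**2 + 22*y; vanishes at y ∈ {0}. (-4, 0): f_x = 76 ≠ 0.
  x = -3: f_y(-3, y) = -3*y**2 + 20*y - 10; no integer root y with |y| ≤ 4.
  x = -2: f_y(-2, y) = -3*y**2 + 18*y - 16; no integer root y with |y| ≤ 4.
  x = -1: f_y(-1, y) = -3*y**2 + 16*y - 18; no integer root y with |y| ≤ 4.
  x = 0: f_y(0, y) = -3*y**2 + 14*y - 16; vanishes at y ∈ {2}. (0, 2): f_x = 0, f = 0 — SINGULAR.
  x = 1: f_y(1, y) = -3*y**2 + 12*y - 10; no integer root y with |y| ≤ 4.
  x = 2: f_y(2, y) = -3*y**2 + 10*y; vanishes at y ∈ {0}. (2, 0): f_x = -8 ≠ 0.
  x = 3: f_y(3, y) = -3*y**2 + 8*y + 14; no integer root y with |y| ≤ 4.
  x = 4: f_y(4, y) = -3*y**2 + 6*y + 32; no integer root y with |y| ≤ 4.
Only singular point on the grid: (0, 2).
Classify: substitute x = 0 + u, y = 2 + v and expand: f = u**3 + 2*u**2*v - u*v**2 - v**3 + v**2.
No constant or linear terms (consistent with a singular point). Quadratic part: v**2. Cubic part: u**3 + 2*u**2*v - u*v**2 - v**3.
The quadratic part v**2 is a perfect square, so there is a single (double) tangent line v = 0, i.e. y = 2. Restricting the cubic part to that line (v = 0) leaves u**3 ≠ 0, so f is not divisible by v and the branch is v² ≈ -u**3 to lowest order — this is a cusp.
Classification: cusp.


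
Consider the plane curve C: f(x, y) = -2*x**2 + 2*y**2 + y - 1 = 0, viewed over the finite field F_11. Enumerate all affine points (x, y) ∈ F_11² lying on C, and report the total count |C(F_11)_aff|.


Affine F_11-points: {(0, 6), (0, 10), (1, 1), (1, 4), (4, 0), (4, 5), (7, 0), (7, 5), (10, 1), (10, 4)}; count = 10.

For each of the 121 pairs (x, y) ∈ F_11², evaluate f(x, y) mod 11. Record the zeros.
  x = 0: [0↦10, 1↦2, 2↦9, 3↦9, 4↦2, 5↦10, 6↦0, 7↦5, 8↦3, 9↦5, 10↦0]  zeros at y ∈ {6, 10}
  x = 1: [0↦8, 1↦0, 2↦7, 3↦7, 4↦0, 5↦8, 6↦9, 7↦3, 8↦1, 9↦3, 10↦9]  zeros at y ∈ {1, 4}
  x = 2: [0↦2, 1↦5, 2↦1, 3↦1, 4↦5, 5↦2, 6↦3, 7↦8, 8↦6, 9↦8, 10↦3]  zeros at y ∈ ∅
  x = 3: [0↦3, 1↦6, 2↦2, 3↦2, 4↦6, 5↦3, 6↦4, 7↦9, 8↦7, 9↦9, 10↦4]  zeros at y ∈ ∅
  x = 4: [0↦0, 1↦3, 2↦10, 3↦10, 4↦3, 5↦0, 6↦1, 7↦6, 8↦4, 9↦6, 10↦1]  zeros at y ∈ {0, 5}
  x = 5: [0↦4, 1↦7, 2↦3, 3↦3, 4↦7, 5↦4, 6↦5, 7↦10, 8↦8, 9↦10, 10↦5]  zeros at y ∈ ∅
  x = 6: [0↦4, 1↦7, 2↦3, 3↦3, 4↦7, 5↦4, 6↦5, 7↦10, 8↦8, 9↦10, 10↦5]  zeros at y ∈ ∅
  x = 7: [0↦0, 1↦3, 2↦10, 3↦10, 4↦3, 5↦0, 6↦1, 7↦6, 8↦4, 9↦6, 10↦1]  zeros at y ∈ {0, 5}
  x = 8: [0↦3, 1↦6, 2↦2, 3↦2, 4↦6, 5↦3, 6↦4, 7↦9, 8↦7, 9↦9, 10↦4]  zeros at y ∈ ∅
  x = 9: [0↦2, 1↦5, 2↦1, 3↦1, 4↦5, 5↦2, 6↦3, 7↦8, 8↦6, 9↦8, 10↦3]  zeros at y ∈ ∅
  x = 10: [0↦8, 1↦0, 2↦7, 3↦7, 4↦0, 5↦8, 6↦9, 7↦3, 8↦1, 9↦3, 10↦9]  zeros at y ∈ {1, 4}
Collecting zeros: affine points = {(0, 6), (0, 10), (1, 1), (1, 4), (4, 0), (4, 5), (7, 0), (7, 5), (10, 1), (10, 4)}.
Total count |C(F_11)_aff| = 10.


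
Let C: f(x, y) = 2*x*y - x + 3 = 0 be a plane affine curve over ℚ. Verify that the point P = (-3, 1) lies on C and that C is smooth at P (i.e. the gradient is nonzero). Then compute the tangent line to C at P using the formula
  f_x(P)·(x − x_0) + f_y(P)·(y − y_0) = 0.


Tangent line at P: x - 6*y + 9 = 0.

Step 1: f(-3, 1) = 0, so P lies on C.
Step 2: partial derivatives
  f_x(x, y) = 2*y - 1, f_y(x, y) = 2*x.
  f_x(P) = 1, f_y(P) = -6 (gradient nonzero, so P is smooth).
Step 3: tangent line at P: 1·(x − -3) + -6·(y − 1) = 0.
Expanding: x - 6*y + 9 = 0.


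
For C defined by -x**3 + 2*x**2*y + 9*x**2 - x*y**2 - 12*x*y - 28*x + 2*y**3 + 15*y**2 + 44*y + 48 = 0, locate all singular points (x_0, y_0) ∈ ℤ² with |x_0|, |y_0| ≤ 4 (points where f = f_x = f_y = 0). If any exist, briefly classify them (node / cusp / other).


Singular points: {(2, -2)}; classification: node.

Compute partial derivatives:
  f_x = -3*x**2 + 4*x*y + 18*x - y**2 - 12*y - 28.
  f_y = 2*x**2 - 2*x*y - 12*x + 6*y**2 + 30*y + 44.
Scan x_0 ∈ {−4, ..., 4}. For each x_0, f_y(x_0, y) is a polynomial in y; find its integer roots y ∈ {−4, ..., 4}, then test f_x and f at those candidates.
  x = -4: f_y(-4, y) = 6*y**2 + 38*y + 124; no integer root y with |y| ≤ 4.
  x = -3: f_y(-3, y) = 6*y**2 + 36*y + 98; no integer root y with |y| ≤ 4.
  x = -2: f_y(-2, y) = 6*y**2 + 34*y + 76; no integer root y with |y| ≤ 4.
  x = -1: f_y(-1, y) = 6*y**2 + 32*y + 58; no integer root y with |y| ≤ 4.
  x = 0: f_y(0, y) = 6*y**2 + 30*y + 44; no integer root y with |y| ≤ 4.
  x = 1: f_y(1, y) = 6*y**2 + 28*y + 34; no integer root y with |y| ≤ 4.
  x = 2: f_y(2, y) = 6*y**2 + 26*y + 28; vanishes at y ∈ {-2}. (2, -2): f_x = 0, f = 0 — SINGULAR.
  x = 3: f_y(3, y) = 6*y**2 + 24*y + 26; no integer root y with |y| ≤ 4.
  x = 4: f_y(4, y) = 6*y**2 + 22*y + 28; no integer root y with |y| ≤ 4.
Only singular point on the grid: (2, -2).
Classify: substitute x = 2 + u, y = -2 + v and expand: f = -u**3 + 2*u**2*v - u**2 - u*v**2 + 2*v**3 + v**2.
No constant or linear terms (consistent with a singular point). Quadratic part: -u**2 + v**2. Cubic part: -u**3 + 2*u**2*v - u*v**2 + 2*v**3.
The quadratic part v**2 - u**2 = (v − u)(v + u) splits into two distinct linear factors, so there are two distinct tangent lines y − -2 = ±(x − 2) — this is a node (ordinary double point).
Classification: node.


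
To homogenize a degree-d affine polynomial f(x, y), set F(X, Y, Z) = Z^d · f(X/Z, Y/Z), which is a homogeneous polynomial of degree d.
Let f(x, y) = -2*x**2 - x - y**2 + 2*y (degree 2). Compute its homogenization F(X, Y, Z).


F(X, Y, Z) = -2*X**2 - X*Z - Y**2 + 2*Y*Z

deg(f) = 2.
Substitute x = X/Z, y = Y/Z into f, then multiply by Z^2.
  monomial -2·x^2·y^0 ↦ -2·X^2·Y^0·Z^0.
  monomial -1·x^1·y^0 ↦ -1·X^1·Y^0·Z^1.
  monomial -1·x^0·y^2 ↦ -1·X^0·Y^2·Z^0.
  monomial 2·x^0·y^1 ↦ 2·X^0·Y^1·Z^1.
Collecting: F(X, Y, Z) = -2*X**2 - X*Z - Y**2 + 2*Y*Z.


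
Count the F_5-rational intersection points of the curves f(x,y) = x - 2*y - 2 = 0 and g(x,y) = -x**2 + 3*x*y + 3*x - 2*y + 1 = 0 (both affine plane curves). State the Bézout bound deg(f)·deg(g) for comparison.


Common zeros: {(1, 2)}; count = 1; Bézout bound = 2.

deg(f) = 1, deg(g) = 2, so Bézout bound = 2.
Scan x ∈ F_5. For each x, list the y ∈ F_5 with f(x, y) ≡ 0 and those with g(x, y) ≡ 0 (mod 5); the common zeros in that column are the intersection.
  x = 0: f ≡ 0 at y ∈ {4}; g ≡ 0 at y ∈ {3}; common: ∅.
  x = 1: f ≡ 0 at y ∈ {2}; g ≡ 0 at y ∈ {2}; common: {2}.
  x = 2: f ≡ 0 at y ∈ {0}; g ≡ 0 at y ∈ {3}; common: ∅.
  x = 3: f ≡ 0 at y ∈ {3}; g ≡ 0 at y ∈ {2}; common: ∅.
  x = 4: f ≡ 0 at y ∈ {1}; g ≡ 0 at y ∈ ∅; common: ∅.
Collecting: common zeros = {(1, 2)}, so the count is 1.
Comparison with the Bézout bound: 1 ≤ 2 = deg(f)·deg(g), as expected for curves with no common component (the affine F_5-count falls short of the bound because intersections may lie at infinity, over extension fields, or carry multiplicity).


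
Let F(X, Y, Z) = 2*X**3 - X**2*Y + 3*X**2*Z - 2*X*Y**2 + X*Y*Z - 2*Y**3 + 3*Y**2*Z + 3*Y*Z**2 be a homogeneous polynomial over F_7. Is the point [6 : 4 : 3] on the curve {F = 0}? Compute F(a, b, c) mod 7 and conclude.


F(6,4,3) ≡ 0 (mod 7); P is on the curve.

Evaluate F(6, 4, 3) term-by-term (mod 7).
  2*X**3 ↦ 2·216·1·1 = 432
  -X**2*Y ↦ -1·36·4·1 = -144
  3*X**2*Z ↦ 3·36·1·3 = 324
  -2*X*Y**2 ↦ -2·6·16·1 = -192
  X*Y*Z ↦ 1·6·4·3 = 72
  -2*Y**3 ↦ -2·1·64·1 = -128
  3*Y**2*Z ↦ 3·1·16·3 = 144
  3*Y*Z**2 ↦ 3·1·4·9 = 108
Sum: F(6, 4, 3) = (432) + (-144) + (324) + (-192) + (72) + (-128) + (144) + (108) = 616.
Reducing mod 7: 616 ≡ 0 (mod 7).
Since F(a, b, c) ≡ 0 (mod 7), P lies on the curve.


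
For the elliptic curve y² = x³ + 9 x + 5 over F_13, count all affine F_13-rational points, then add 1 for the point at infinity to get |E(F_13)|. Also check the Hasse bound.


Affine points = {(4, 1), (4, 12), (8, 2), (8, 11), (9, 3), (9, 10), (10, 4), (10, 9)}; affine count = 8; |E(F_13)| = 9.

Discriminant check: Δ ∝ 4a³ + 27b² = 4·9³ + 27·5² = 4·729 + 27·25 ≡ 3 (mod 13). Nonzero ⇒ E is nonsingular.
For each x ∈ F_13, compute rhs = x³ + 9·x + 5 mod 13, then count y ∈ F_13 with y² ≡ rhs.
  x = 0: rhs = 5, matching y values: none (0 points).
  x = 1: rhs = 2, matching y values: none (0 points).
  x = 2: rhs = 5, matching y values: none (0 points).
  x = 3: rhs = 7, matching y values: none (0 points).
  x = 4: rhs = 1, matching y values: 1, 12 (2 points).
  x = 5: rhs = 6, matching y values: none (0 points).
  x = 6: rhs = 2, matching y values: none (0 points).
  x = 7: rhs = 8, matching y values: none (0 points).
  x = 8: rhs = 4, matching y values: 2, 11 (2 points).
  x = 9: rhs = 9, matching y values: 3, 10 (2 points).
  x = 10: rhs = 3, matching y values: 4, 9 (2 points).
  x = 11: rhs = 5, matching y values: none (0 points).
  x = 12: rhs = 8, matching y values: none (0 points).
Total affine count: 8.
Full point count |E(F_13)| = 8 + 1 = 9.
Hasse bound: |9 − (13+1)| = |-5| = 5 ≤ 2√13 ≈ 7.2111 ✓.


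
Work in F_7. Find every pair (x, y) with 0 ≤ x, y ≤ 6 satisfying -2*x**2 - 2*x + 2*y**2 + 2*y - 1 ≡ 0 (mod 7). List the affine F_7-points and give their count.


Affine F_7-points: {(1, 2), (1, 4), (3, 1), (3, 5), (5, 2), (5, 4)}; count = 6.

For each of the 49 pairs (x, y) ∈ F_7², evaluate f(x, y) mod 7. Record the zeros.
  x = 0: [0↦6, 1↦3, 2↦4, 3↦2, 4↦4, 5↦3, 6↦6]  zeros at y ∈ ∅
  x = 1: [0↦2, 1↦6, 2↦0, 3↦5, 4↦0, 5↦6, 6↦2]  zeros at y ∈ {2, 4}
  x = 2: [0↦1, 1↦5, 2↦6, 3↦4, 4↦6, 5↦5, 6↦1]  zeros at y ∈ ∅
  x = 3: [0↦3, 1↦0, 2↦1, 3↦6, 4↦1, 5↦0, 6↦3]  zeros at y ∈ {1, 5}
  x = 4: [0↦1, 1↦5, 2↦6, 3↦4, 4↦6, 5↦5, 6↦1]  zeros at y ∈ ∅
  x = 5: [0↦2, 1↦6, 2↦0, 3↦5, 4↦0, 5↦6, 6↦2]  zeros at y ∈ {2, 4}
  x = 6: [0↦6, 1↦3, 2↦4, 3↦2, 4↦4, 5↦3, 6↦6]  zeros at y ∈ ∅
Collecting zeros: affine points = {(1, 2), (1, 4), (3, 1), (3, 5), (5, 2), (5, 4)}.
Total count |C(F_7)_aff| = 6.


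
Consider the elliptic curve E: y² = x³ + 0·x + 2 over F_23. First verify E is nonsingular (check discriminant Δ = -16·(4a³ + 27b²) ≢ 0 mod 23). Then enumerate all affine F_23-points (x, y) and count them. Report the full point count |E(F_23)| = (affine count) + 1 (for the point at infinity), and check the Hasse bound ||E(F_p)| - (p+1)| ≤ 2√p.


Affine points = {(0, 5), (0, 18), (1, 7), (1, 16), (3, 11), (3, 12), (5, 9), (5, 14), (7, 0), (8, 10), (8, 13), (9, 8), (9, 15), (10, 6), (10, 17), (14, 3), (14, 20), (16, 2), (16, 21), (17, 4), (17, 19), (22, 1), (22, 22)}; affine count = 23; |E(F_23)| = 24.

Discriminant check: Δ ∝ 4a³ + 27b² = 4·0³ + 27·2² = 4·0 + 27·4 ≡ 16 (mod 23). Nonzero ⇒ E is nonsingular.
For each x ∈ F_23, compute rhs = x³ + 0·x + 2 mod 23, then count y ∈ F_23 with y² ≡ rhs.
  x = 0: rhs = 2, matching y values: 5, 18 (2 points).
  x = 1: rhs = 3, matching y values: 7, 16 (2 points).
  x = 2: rhs = 10, matching y values: none (0 points).
  x = 3: rhs = 6, matching y values: 11, 12 (2 points).
  x = 4: rhs = 20, matching y values: none (0 points).
  x = 5: rhs = 12, matching y values: 9, 14 (2 points).
  x = 6: rhs = 11, matching y values: none (0 points).
  x = 7: rhs = 0, matching y values: 0 (1 points).
  x = 8: rhs = 8, matching y values: 10, 13 (2 points).
  x = 9: rhs = 18, matching y values: 8, 15 (2 points).
  x = 10: rhs = 13, matching y values: 6, 17 (2 points).
  x = 11: rhs = 22, matching y values: none (0 points).
  x = 12: rhs = 5, matching y values: none (0 points).
  x = 13: rhs = 14, matching y values: none (0 points).
  x = 14: rhs = 9, matching y values: 3, 20 (2 points).
  x = 15: rhs = 19, matching y values: none (0 points).
  x = 16: rhs = 4, matching y values: 2, 21 (2 points).
  x = 17: rhs = 16, matching y values: 4, 19 (2 points).
  x = 18: rhs = 15, matching y values: none (0 points).
  x = 19: rhs = 7, matching y values: none (0 points).
  x = 20: rhs = 21, matching y values: none (0 points).
  x = 21: rhs = 17, matching y values: none (0 points).
  x = 22: rhs = 1, matching y values: 1, 22 (2 points).
Total affine count: 23.
Full point count |E(F_23)| = 23 + 1 = 24.
Hasse bound: |24 − (23+1)| = |0| = 0 ≤ 2√23 ≈ 9.5917 ✓.


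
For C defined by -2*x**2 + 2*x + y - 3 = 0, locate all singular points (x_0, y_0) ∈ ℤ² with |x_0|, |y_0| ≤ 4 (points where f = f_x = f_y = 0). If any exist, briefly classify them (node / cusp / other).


No singular points in the scanned grid; C is smooth there.

Compute partial derivatives:
  f_x = 2 - 4*x.
  f_y = 1.
f_y = 1 is a nonzero constant, so f_y never vanishes: no point (x, y) can satisfy f = f_x = f_y = 0. In particular no (x, y) ∈ {−4, ..., 4}² is singular; the curve is smooth.


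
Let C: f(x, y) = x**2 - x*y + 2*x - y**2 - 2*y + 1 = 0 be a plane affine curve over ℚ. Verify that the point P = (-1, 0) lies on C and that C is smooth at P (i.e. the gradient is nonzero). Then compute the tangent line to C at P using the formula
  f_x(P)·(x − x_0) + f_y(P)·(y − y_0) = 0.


Tangent line at P: -y = 0.

Step 1: f(-1, 0) = 0, so P lies on C.
Step 2: partial derivatives
  f_x(x, y) = 2*x - y + 2, f_y(x, y) = -x - 2*y - 2.
  f_x(P) = 0, f_y(P) = -1 (gradient nonzero, so P is smooth).
Step 3: tangent line at P: 0·(x − -1) + -1·(y − 0) = 0.
Expanding: -y = 0.


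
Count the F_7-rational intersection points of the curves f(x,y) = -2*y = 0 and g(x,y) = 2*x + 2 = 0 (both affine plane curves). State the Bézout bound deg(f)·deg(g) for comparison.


Common zeros: {(6, 0)}; count = 1; Bézout bound = 1.

deg(f) = 1, deg(g) = 1, so Bézout bound = 1.
Scan x ∈ F_7. For each x, list the y ∈ F_7 with f(x, y) ≡ 0 and those with g(x, y) ≡ 0 (mod 7); the common zeros in that column are the intersection.
  x = 0: f ≡ 0 at y ∈ {0}; g ≡ 0 at y ∈ ∅; common: ∅.
  x = 1: f ≡ 0 at y ∈ {0}; g ≡ 0 at y ∈ ∅; common: ∅.
  x = 2: f ≡ 0 at y ∈ {0}; g ≡ 0 at y ∈ ∅; common: ∅.
  x = 3: f ≡ 0 at y ∈ {0}; g ≡ 0 at y ∈ ∅; common: ∅.
  x = 4: f ≡ 0 at y ∈ {0}; g ≡ 0 at y ∈ ∅; common: ∅.
  x = 5: f ≡ 0 at y ∈ {0}; g ≡ 0 at y ∈ ∅; common: ∅.
  x = 6: f ≡ 0 at y ∈ {0}; g ≡ 0 at y ∈ {0, 1, 2, 3, 4, 5, 6}; common: {0}.
Collecting: common zeros = {(6, 0)}, so the count is 1.
Comparison with the Bézout bound: 1 ≤ 1 = deg(f)·deg(g), as expected for curves with no common component (the bound is attained).


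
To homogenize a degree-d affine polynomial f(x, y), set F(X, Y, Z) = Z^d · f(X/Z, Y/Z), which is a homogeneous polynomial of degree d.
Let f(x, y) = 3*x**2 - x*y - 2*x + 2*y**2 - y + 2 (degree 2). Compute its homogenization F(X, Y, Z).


F(X, Y, Z) = 3*X**2 - X*Y - 2*X*Z + 2*Y**2 - Y*Z + 2*Z**2

deg(f) = 2.
Substitute x = X/Z, y = Y/Z into f, then multiply by Z^2.
  monomial 3·x^2·y^0 ↦ 3·X^2·Y^0·Z^0.
  monomial -1·x^1·y^1 ↦ -1·X^1·Y^1·Z^0.
  monomial -2·x^1·y^0 ↦ -2·X^1·Y^0·Z^1.
  monomial 2·x^0·y^2 ↦ 2·X^0·Y^2·Z^0.
  monomial -1·x^0·y^1 ↦ -1·X^0·Y^1·Z^1.
  monomial 2·x^0·y^0 ↦ 2·X^0·Y^0·Z^2.
Collecting: F(X, Y, Z) = 3*X**2 - X*Y - 2*X*Z + 2*Y**2 - Y*Z + 2*Z**2.


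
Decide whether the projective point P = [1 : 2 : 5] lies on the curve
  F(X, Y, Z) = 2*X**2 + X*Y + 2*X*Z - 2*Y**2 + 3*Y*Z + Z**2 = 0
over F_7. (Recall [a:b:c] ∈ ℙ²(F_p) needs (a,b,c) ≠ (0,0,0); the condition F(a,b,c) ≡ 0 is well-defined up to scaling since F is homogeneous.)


F(1,2,5) ≡ 5 (mod 7); P is NOT on the curve.

Evaluate F(1, 2, 5) term-by-term (mod 7).
  2*X**2 ↦ 2·1·1·1 = 2
  X*Y ↦ 1·1·2·1 = 2
  2*X*Z ↦ 2·1·1·5 = 10
  -2*Y**2 ↦ -2·1·4·1 = -8
  3*Y*Z ↦ 3·1·2·5 = 30
  Z**2 ↦ 1·1·1·25 = 25
Sum: F(1, 2, 5) = (2) + (2) + (10) + (-8) + (30) + (25) = 61.
Reducing mod 7: 61 ≡ 5 (mod 7).
Since F(a, b, c) ≡ 5 ≠ 0 (mod 7), P does NOT lie on the curve.


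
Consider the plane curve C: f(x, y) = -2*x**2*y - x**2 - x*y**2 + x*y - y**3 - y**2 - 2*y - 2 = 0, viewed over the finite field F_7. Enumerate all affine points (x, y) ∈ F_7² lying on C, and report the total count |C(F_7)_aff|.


Affine F_7-points: {(0, 6), (2, 2), (2, 3), (2, 6), (6, 2)}; count = 5.

For each of the 49 pairs (x, y) ∈ F_7², evaluate f(x, y) mod 7. Record the zeros.
  x = 0: [0↦5, 1↦1, 2↦3, 3↦5, 4↦1, 5↦6, 6↦0]  zeros at y ∈ {6}
  x = 1: [0↦4, 1↦5, 2↦3, 3↦6, 4↦1, 5↦3, 6↦6]  zeros at y ∈ ∅
  x = 2: [0↦1, 1↦3, 2↦0, 3↦0, 4↦4, 5↦6, 6↦0]  zeros at y ∈ {2, 3, 6}
  x = 3: [0↦3, 1↦2, 2↦1, 3↦1, 4↦3, 5↦1, 6↦3]  zeros at y ∈ ∅
  x = 4: [0↦3, 1↦2, 2↦6, 3↦2, 4↦5, 5↦2, 6↦1]  zeros at y ∈ ∅
  x = 5: [0↦1, 1↦3, 2↦1, 3↦3, 4↦3, 5↦2, 6↦1]  zeros at y ∈ ∅
  x = 6: [0↦4, 1↦5, 2↦0, 3↦4, 4↦4, 5↦1, 6↦3]  zeros at y ∈ {2}
Collecting zeros: affine points = {(0, 6), (2, 2), (2, 3), (2, 6), (6, 2)}.
Total count |C(F_7)_aff| = 5.


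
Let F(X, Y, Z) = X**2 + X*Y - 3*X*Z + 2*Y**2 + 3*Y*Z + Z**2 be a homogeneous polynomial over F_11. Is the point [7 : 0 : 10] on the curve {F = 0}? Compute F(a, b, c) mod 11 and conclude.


F(7,0,10) ≡ 5 (mod 11); P is NOT on the curve.

Evaluate F(7, 0, 10) term-by-term (mod 11).
  X**2 ↦ 1·49·1·1 = 49
  X*Y ↦ 1·7·0·1 = 0
  -3*X*Z ↦ -3·7·1·10 = -210
  2*Y**2 ↦ 2·1·0·1 = 0
  3*Y*Z ↦ 3·1·0·10 = 0
  Z**2 ↦ 1·1·1·100 = 100
Sum: F(7, 0, 10) = (49) + (0) + (-210) + (0) + (0) + (100) = -61.
Reducing mod 11: -61 ≡ 5 (mod 11).
Since F(a, b, c) ≡ 5 ≠ 0 (mod 11), P does NOT lie on the curve.


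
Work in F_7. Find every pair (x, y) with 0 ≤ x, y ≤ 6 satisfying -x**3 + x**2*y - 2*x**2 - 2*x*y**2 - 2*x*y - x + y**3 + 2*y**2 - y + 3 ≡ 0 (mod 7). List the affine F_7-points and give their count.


Affine F_7-points: {(1, 6), (3, 2), (5, 5), (6, 5)}; count = 4.

For each of the 49 pairs (x, y) ∈ F_7², evaluate f(x, y) mod 7. Record the zeros.
  x = 0: [0↦3, 1↦5, 2↦3, 3↦3, 4↦4, 5↦5, 6↦5]  zeros at y ∈ ∅
  x = 1: [0↦6, 1↦5, 2↦3, 3↦6, 4↦6, 5↦2, 6↦0]  zeros at y ∈ {6}
  x = 2: [0↦6, 1↦4, 2↦4, 3↦5, 4↦6, 5↦6, 6↦4]  zeros at y ∈ ∅
  x = 3: [0↦4, 1↦3, 2↦0, 3↦1, 4↦5, 5↦4, 6↦4]  zeros at y ∈ {2}
  x = 4: [0↦1, 1↦3, 2↦6, 3↦2, 4↦4, 5↦4, 6↦1]  zeros at y ∈ ∅
  x = 5: [0↦5, 1↦5, 2↦2, 3↦2, 4↦4, 5↦0, 6↦3]  zeros at y ∈ {5}
  x = 6: [0↦3, 1↦3, 2↦3, 3↦2, 4↦6, 5↦0, 6↦4]  zeros at y ∈ {5}
Collecting zeros: affine points = {(1, 6), (3, 2), (5, 5), (6, 5)}.
Total count |C(F_7)_aff| = 4.


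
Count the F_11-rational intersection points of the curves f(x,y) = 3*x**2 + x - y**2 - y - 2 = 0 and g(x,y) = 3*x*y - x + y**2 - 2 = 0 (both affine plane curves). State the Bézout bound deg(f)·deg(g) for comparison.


Common zeros: {(4, 2), (4, 8), (6, 1), (8, 10)}; count = 4; Bézout bound = 4.

deg(f) = 2, deg(g) = 2, so Bézout bound = 4.
Scan x ∈ F_11. For each x, list the y ∈ F_11 with f(x, y) ≡ 0 and those with g(x, y) ≡ 0 (mod 11); the common zeros in that column are the intersection.
  x = 0: f ≡ 0 at y ∈ {4, 6}; g ≡ 0 at y ∈ ∅; common: ∅.
  x = 1: f ≡ 0 at y ∈ {1, 9}; g ≡ 0 at y ∈ ∅; common: ∅.
  x = 2: f ≡ 0 at y ∈ {3, 7}; g ≡ 0 at y ∈ ∅; common: ∅.
  x = 3: f ≡ 0 at y ∈ {2, 8}; g ≡ 0 at y ∈ ∅; common: ∅.
  x = 4: f ≡ 0 at y ∈ {2, 8}; g ≡ 0 at y ∈ {2, 8}; common: {2, 8}.
  x = 5: f ≡ 0 at y ∈ {3, 7}; g ≡ 0 at y ∈ {9}; common: ∅.
  x = 6: f ≡ 0 at y ∈ {1, 9}; g ≡ 0 at y ∈ {1, 3}; common: {1}.
  x = 7: f ≡ 0 at y ∈ {4, 6}; g ≡ 0 at y ∈ {5, 7}; common: ∅.
  x = 8: f ≡ 0 at y ∈ {0, 10}; g ≡ 0 at y ∈ {10}; common: {10}.
  x = 9: f ≡ 0 at y ∈ {5}; g ≡ 0 at y ∈ {0, 6}; common: ∅.
  x = 10: f ≡ 0 at y ∈ {0, 10}; g ≡ 0 at y ∈ ∅; common: ∅.
Collecting: common zeros = {(4, 2), (4, 8), (6, 1), (8, 10)}, so the count is 4.
Comparison with the Bézout bound: 4 ≤ 4 = deg(f)·deg(g), as expected for curves with no common component (the bound is attained).


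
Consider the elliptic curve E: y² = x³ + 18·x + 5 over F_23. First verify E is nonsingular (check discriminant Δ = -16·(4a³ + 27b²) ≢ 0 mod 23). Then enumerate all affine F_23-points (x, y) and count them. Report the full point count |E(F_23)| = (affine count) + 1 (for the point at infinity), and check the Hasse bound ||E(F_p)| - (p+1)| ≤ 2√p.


Affine points = {(1, 1), (1, 22), (2, 7), (2, 16), (4, 7), (4, 16), (5, 6), (5, 17), (10, 9), (10, 14), (11, 4), (11, 19), (15, 4), (15, 19), (17, 7), (17, 16), (20, 4), (20, 19), (22, 3), (22, 20)}; affine count = 20; |E(F_23)| = 21.

Discriminant check: Δ ∝ 4a³ + 27b² = 4·18³ + 27·5² = 4·5832 + 27·25 ≡ 14 (mod 23). Nonzero ⇒ E is nonsingular.
For each x ∈ F_23, compute rhs = x³ + 18·x + 5 mod 23, then count y ∈ F_23 with y² ≡ rhs.
  x = 0: rhs = 5, matching y values: none (0 points).
  x = 1: rhs = 1, matching y values: 1, 22 (2 points).
  x = 2: rhs = 3, matching y values: 7, 16 (2 points).
  x = 3: rhs = 17, matching y values: none (0 points).
  x = 4: rhs = 3, matching y values: 7, 16 (2 points).
  x = 5: rhs = 13, matching y values: 6, 17 (2 points).
  x = 6: rhs = 7, matching y values: none (0 points).
  x = 7: rhs = 14, matching y values: none (0 points).
  x = 8: rhs = 17, matching y values: none (0 points).
  x = 9: rhs = 22, matching y values: none (0 points).
  x = 10: rhs = 12, matching y values: 9, 14 (2 points).
  x = 11: rhs = 16, matching y values: 4, 19 (2 points).
  x = 12: rhs = 17, matching y values: none (0 points).
  x = 13: rhs = 21, matching y values: none (0 points).
  x = 14: rhs = 11, matching y values: none (0 points).
  x = 15: rhs = 16, matching y values: 4, 19 (2 points).
  x = 16: rhs = 19, matching y values: none (0 points).
  x = 17: rhs = 3, matching y values: 7, 16 (2 points).
  x = 18: rhs = 20, matching y values: none (0 points).
  x = 19: rhs = 7, matching y values: none (0 points).
  x = 20: rhs = 16, matching y values: 4, 19 (2 points).
  x = 21: rhs = 7, matching y values: none (0 points).
  x = 22: rhs = 9, matching y values: 3, 20 (2 points).
Total affine count: 20.
Full point count |E(F_23)| = 20 + 1 = 21.
Hasse bound: |21 − (23+1)| = |-3| = 3 ≤ 2√23 ≈ 9.5917 ✓.
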